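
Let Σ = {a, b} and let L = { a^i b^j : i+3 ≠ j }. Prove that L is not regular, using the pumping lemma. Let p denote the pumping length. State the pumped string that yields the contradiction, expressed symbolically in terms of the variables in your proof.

a^{p+p!} b^{p+p!+3}

Suppose for contradiction that L is regular, and let p be the pumping length.
Choose w = a^p b^{p+p!+3}. Since p ≠ (p+p!+3)-3 = p+p!, w ∈ L; and |w| ≥ p.
By the pumping lemma, w = xyz with |xy| ≤ p and |y| ≥ 1.
Because |xy| ≤ p and w begins with p copies of a, we have y = a^k with 1 ≤ k ≤ p.
Since 1 ≤ k ≤ p, k divides p!; set t = 1 + p!/k. Then xy^t z has p + (p!/k)·k = p + p! copies of a. Now the a-count is p+p! and (b-count)-3 = (p+p!+3)-3 = p+p!, so i+3 ≠ j fails. So xy^t z = a^{p+p!} b^{p+p!+3} ∉ L.
This is a contradiction; hence L is not regular.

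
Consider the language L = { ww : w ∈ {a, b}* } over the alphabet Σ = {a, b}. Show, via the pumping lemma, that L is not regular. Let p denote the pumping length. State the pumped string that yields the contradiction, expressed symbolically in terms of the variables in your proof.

Assume L is regular; let p be its pumping constant.
Take w = a^p b^p a^p b^p = uu where u = a^pb^p; then w ∈ L and |w| = 4p ≥ p.
By the pumping lemma, w = xyz with |xy| ≤ p and |y| ≥ 1.
Since the first p symbols of w are all a's and |xy| ≤ p, y lies entirely in the leading a-block: y = a^k for some k with 1 ≤ k ≤ p.
Pump with i = 2: xy^2z = a^{p+k} b^p a^p b^p, of length 4p+k. Suppose this equals vv. The string starts with a and ends with b, so v does too; thus the boundary between the two copies of v is a b→a transition. There is exactly one such transition, at position 2p+k, so |v| = 2p+k and |vv| = 4p+2k ≠ 4p+k since k ≥ 1. So xy^2z ∉ L.
Contradiction. Therefore L is not regular.

a^{p+k} b^p a^p b^p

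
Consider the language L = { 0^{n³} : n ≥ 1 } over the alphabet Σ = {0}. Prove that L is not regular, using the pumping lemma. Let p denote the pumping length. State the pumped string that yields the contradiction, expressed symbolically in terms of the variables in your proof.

0^{p³+k}

Suppose for contradiction that L is regular, and let p be the pumping length.
Take w = 0^{p³} ∈ L with |w| = p³ ≥ p.
The pumping lemma gives a decomposition w = xyz where |xy| ≤ p and |y| ≥ 1.
Then y = 0^k for some k with 1 ≤ k ≤ p.
Pump with i = 2: xy^2z = 0^{p³+k}. Since 1 ≤ k ≤ p, p³ < p³+k ≤ p³+p < p³+3p²+3p+1 = (p+1)³, so p³+k is not a perfect cube. So xy^2z ∉ L.
Contradiction. Therefore L is not regular.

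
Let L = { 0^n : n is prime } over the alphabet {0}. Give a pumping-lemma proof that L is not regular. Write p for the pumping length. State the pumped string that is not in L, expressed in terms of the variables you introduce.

Toward a contradiction, assume L is regular with pumping length p.
Let q be a prime with q ≥ p+2 (infinitely many primes exist), and take w = 0^q ∈ L with |w| = q ≥ p.
Write w = xyz as guaranteed by the lemma, with |xy| ≤ p and |y| ≥ 1.
Then y = 0^k for some k with 1 ≤ k ≤ p.
Since 1 ≤ k ≤ p, |xz| = q-k. Pump with i = q+1: |xy^{q+1}z| = (q-k)+(q+1)k = q+qk = q(1+k), which is composite (both factors ≥ 2). So xy^{q+1}z = 0^{q(1+k)} ∉ L.
This is a contradiction; hence L is not regular.

0^{q(1+k)}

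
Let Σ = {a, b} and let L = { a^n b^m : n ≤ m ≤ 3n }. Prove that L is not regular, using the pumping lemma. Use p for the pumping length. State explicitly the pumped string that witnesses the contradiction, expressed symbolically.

Assume L is regular. Let p be the pumping length given by the pumping lemma.
Take w = a^p b^p ∈ L (since p ≤ p ≤ 3p), with |w| = 2p ≥ p.
By the pumping lemma, w = xyz with |xy| ≤ p and |y| ≥ 1.
The first p characters of w are a's, so xy (and hence y) consists only of a's. Write y = a^k, 1 ≤ k ≤ p.
Pump with i = 2: xy^2z = a^{p+k} b^p. Now n = p+k > p = m, so the condition n ≤ m fails. Thus xy^2z ∉ L.
Contradiction. Therefore L is not regular.

a^{p+k} b^p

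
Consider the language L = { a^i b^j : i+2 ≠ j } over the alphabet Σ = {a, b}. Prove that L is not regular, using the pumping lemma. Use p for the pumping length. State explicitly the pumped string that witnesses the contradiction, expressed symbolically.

a^{p+p!} b^{p+p!+2}

Assume L is regular; let p be its pumping constant.
Choose w = a^p b^{p+p!+2}. Since p ≠ (p+p!+2)-2 = p+p!, w ∈ L; and |w| ≥ p.
By the pumping lemma, w = xyz with |xy| ≤ p and |y| ≥ 1.
Since the first p symbols of w are all a's and |xy| ≤ p, y lies entirely in the leading a-block: y = a^k for some k with 1 ≤ k ≤ p.
Since 1 ≤ k ≤ p, k divides p!; set t = 1 + p!/k. Then xy^t z has p + (p!/k)·k = p + p! copies of a. Now the a-count is p+p! and (b-count)-2 = (p+p!+2)-2 = p+p!, so i+2 ≠ j fails. So xy^t z = a^{p+p!} b^{p+p!+2} ∉ L.
This contradicts the pumping lemma, so L is not regular.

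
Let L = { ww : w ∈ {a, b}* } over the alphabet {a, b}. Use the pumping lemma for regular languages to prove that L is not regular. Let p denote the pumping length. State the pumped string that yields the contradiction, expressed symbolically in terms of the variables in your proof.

a^{p+k} b^p a^p b^p

Toward a contradiction, assume L is regular with pumping length p.
Take w = a^p b^p a^p b^p = uu where u = a^pb^p; then w ∈ L and |w| = 4p ≥ p.
By the pumping lemma, w = xyz with |xy| ≤ p and |y| ≥ 1.
Since the first p symbols of w are all a's and |xy| ≤ p, y lies entirely in the leading a-block: y = a^k for some k with 1 ≤ k ≤ p.
Pump with i = 2: xy^2z = a^{p+k} b^p a^p b^p, of length 4p+k. Suppose this equals vv. The string starts with a and ends with b, so v does too; thus the boundary between the two copies of v is a b→a transition. There is exactly one such transition, at position 2p+k, so |v| = 2p+k and |vv| = 4p+2k ≠ 4p+k since k ≥ 1. So xy^2z ∉ L.
Contradiction. Therefore L is not regular.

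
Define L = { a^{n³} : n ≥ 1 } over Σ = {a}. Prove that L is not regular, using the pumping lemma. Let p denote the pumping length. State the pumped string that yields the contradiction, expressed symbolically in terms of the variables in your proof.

a^{p³+k}

Assume L is regular. Let p be the pumping length given by the pumping lemma.
Take w = a^{p³} ∈ L with |w| = p³ ≥ p.
Write w = xyz as guaranteed by the lemma, with |xy| ≤ p and y is nonempty.
Then y = a^k for some k with 1 ≤ k ≤ p.
Pump with i = 2: xy^2z = a^{p³+k}. Since 1 ≤ k ≤ p, p³ < p³+k ≤ p³+p < p³+3p²+3p+1 = (p+1)³, so p³+k is not a perfect cube. So xy^2z ∉ L.
This is a contradiction; hence L is not regular.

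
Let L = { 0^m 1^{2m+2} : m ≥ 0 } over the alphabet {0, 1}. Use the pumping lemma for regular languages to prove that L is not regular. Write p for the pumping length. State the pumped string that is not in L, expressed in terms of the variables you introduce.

Toward a contradiction, assume L is regular with pumping length p.
Take w = 0^p 1^{2p+2}. Then w ∈ L and |w| = 3p+2 ≥ p.
By the pumping lemma, w = xyz with |xy| ≤ p and y is nonempty.
The first p characters of w are 0's, so xy (and hence y) consists only of 0's. Write y = 0^k, 1 ≤ k ≤ p.
Pump with i = 2: xy^2z = 0^{p+k} 1^{2p+2}. For this to lie in L we would need 2p+2 = 2(p+k)+2, which forces k = 0. But k ≥ 1, so xy^2z ∉ L.
This contradicts the pumping lemma, so L is not regular.

0^{p+k} 1^{2p+2}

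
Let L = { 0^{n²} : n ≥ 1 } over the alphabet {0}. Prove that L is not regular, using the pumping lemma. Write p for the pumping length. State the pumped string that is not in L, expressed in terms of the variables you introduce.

Assume L is regular. Let p be the pumping length given by the pumping lemma.
Take w = 0^{p²} ∈ L with |w| = p² ≥ p.
By the pumping lemma, w = xyz with |xy| ≤ p and y is nonempty.
Then y = 0^k for some k with 1 ≤ k ≤ p.
Pump with i = 2: xy^2z = 0^{p²+k}. Since 1 ≤ k ≤ p, p² < p²+k ≤ p²+p < (p+1)², so p²+k lies strictly between consecutive squares and is not a perfect square. So xy^2z ∉ L.
Contradiction. Therefore L is not regular.

0^{p²+k}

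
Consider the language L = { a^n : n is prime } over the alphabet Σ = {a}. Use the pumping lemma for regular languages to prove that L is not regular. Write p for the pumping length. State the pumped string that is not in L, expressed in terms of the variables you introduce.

Assume L is regular; let p be its pumping constant.
Let q be a prime with q ≥ p+2 (infinitely many primes exist), and take w = a^q ∈ L with |w| = q ≥ p.
By the pumping lemma, w = xyz with |xy| ≤ p and |y| > 0.
Then y = a^k for some k with 1 ≤ k ≤ p.
Since 1 ≤ k ≤ p, |xz| = q-k. Pump with i = q+1: |xy^{q+1}z| = (q-k)+(q+1)k = q+qk = q(1+k), which is composite (both factors ≥ 2). So xy^{q+1}z = a^{q(1+k)} ∉ L.
This contradicts the pumping lemma, so L is not regular.

a^{q(1+k)}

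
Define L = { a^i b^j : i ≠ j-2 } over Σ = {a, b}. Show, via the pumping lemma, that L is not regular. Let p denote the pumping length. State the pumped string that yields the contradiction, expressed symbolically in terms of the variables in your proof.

Assume L is regular. Let p be the pumping length given by the pumping lemma.
Choose w = a^p b^{p+p!+2}. Since p ≠ (p+p!+2)-2 = p+p!, w ∈ L; and |w| ≥ p.
Write w = xyz as guaranteed by the lemma, with |xy| ≤ p and |y| ≥ 1.
The first p characters of w are a's, so xy (and hence y) consists only of a's. Write y = a^k, 1 ≤ k ≤ p.
Since 1 ≤ k ≤ p, k divides p!; set t = 1 + p!/k. Then xy^t z has p + (p!/k)·k = p + p! copies of a. Now the a-count is p+p! and (b-count)-2 = (p+p!+2)-2 = p+p!, so i ≠ j-2 fails. So xy^t z = a^{p+p!} b^{p+p!+2} ∉ L.
This contradicts the pumping lemma, so L is not regular.

a^{p+p!} b^{p+p!+2}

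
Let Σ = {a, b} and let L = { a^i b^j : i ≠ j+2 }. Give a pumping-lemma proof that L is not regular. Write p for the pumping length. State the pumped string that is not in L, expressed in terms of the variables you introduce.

Suppose for contradiction that L is regular, and let p be the pumping length.
Choose w = a^p b^{p+p!-2}. Since p ≠ (p+p!-2)+2 = p+p!, w ∈ L; and |w| ≥ p.
Write w = xyz as guaranteed by the lemma, with |xy| ≤ p and y is nonempty.
Since the first p symbols of w are all a's and |xy| ≤ p, y lies entirely in the leading a-block: y = a^k for some k with 1 ≤ k ≤ p.
Since 1 ≤ k ≤ p, k divides p!; set t = 1 + p!/k. Then xy^t z has p + (p!/k)·k = p + p! copies of a. Now the a-count is p+p! and (b-count)+2 = (p+p!-2)+2 = p+p!, so i ≠ j+2 fails. So xy^t z = a^{p+p!} b^{p+p!-2} ∉ L.
This is a contradiction; hence L is not regular.

a^{p+p!} b^{p+p!-2}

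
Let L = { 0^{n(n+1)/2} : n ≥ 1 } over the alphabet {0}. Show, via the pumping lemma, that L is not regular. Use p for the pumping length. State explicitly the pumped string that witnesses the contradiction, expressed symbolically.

Assume L is regular. Let p be the pumping length given by the pumping lemma.
Take w = 0^{p(p+1)/2} ∈ L with |w| = p(p+1)/2 ≥ p.
The pumping lemma gives a decomposition w = xyz where |xy| ≤ p and |y| > 0.
Then y = 0^k for some k with 1 ≤ k ≤ p.
Pump with i = 2: xy^2z = 0^{p(p+1)/2+k}. Since 1 ≤ k ≤ p, p(p+1)/2 < p(p+1)/2+k ≤ p(p+1)/2+p < (p+1)(p+2)/2, so p(p+1)/2+k is strictly between consecutive triangular numbers. So xy^2z ∉ L.
This is a contradiction; hence L is not regular.

0^{p(p+1)/2+k}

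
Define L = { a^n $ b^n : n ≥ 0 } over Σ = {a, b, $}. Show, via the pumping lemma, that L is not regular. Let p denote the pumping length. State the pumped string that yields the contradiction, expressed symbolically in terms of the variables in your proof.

Toward a contradiction, assume L is regular with pumping length p.
Take w = a^p $ b^p ∈ L with |w| = 2p+1 ≥ p.
The pumping lemma gives a decomposition w = xyz where |xy| ≤ p and y is nonempty.
Because |xy| ≤ p and w begins with p copies of a, we have y = a^k with 1 ≤ k ≤ p.
Pump with i = 2: xy^2z = a^{p+k} $ b^p, which would require p+k = p. But k ≥ 1, so xy^2z ∉ L.
Contradiction. Therefore L is not regular.

a^{p+k} $ b^p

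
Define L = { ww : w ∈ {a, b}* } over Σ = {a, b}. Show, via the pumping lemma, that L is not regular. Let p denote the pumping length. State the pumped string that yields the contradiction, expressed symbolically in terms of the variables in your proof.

a^{p+k} b^p a^p b^p

Toward a contradiction, assume L is regular with pumping length p.
Take w = a^p b^p a^p b^p = uu where u = a^pb^p; then w ∈ L and |w| = 4p ≥ p.
The pumping lemma gives a decomposition w = xyz where |xy| ≤ p and |y| ≥ 1.
Because |xy| ≤ p and w begins with p copies of a, we have y = a^k with 1 ≤ k ≤ p.
Pump with i = 2: xy^2z = a^{p+k} b^p a^p b^p, of length 4p+k. Suppose this equals vv. The string starts with a and ends with b, so v does too; thus the boundary between the two copies of v is a b→a transition. There is exactly one such transition, at position 2p+k, so |v| = 2p+k and |vv| = 4p+2k ≠ 4p+k since k ≥ 1. So xy^2z ∉ L.
Contradiction. Therefore L is not regular.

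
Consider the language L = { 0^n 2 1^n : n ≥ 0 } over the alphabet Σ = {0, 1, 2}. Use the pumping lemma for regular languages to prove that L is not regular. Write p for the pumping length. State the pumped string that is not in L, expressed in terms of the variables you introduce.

Toward a contradiction, assume L is regular with pumping length p.
Take w = 0^p 2 1^p ∈ L with |w| = 2p+1 ≥ p.
By the pumping lemma, w = xyz with |xy| ≤ p and |y| > 0.
The first p characters of w are 0's, so xy (and hence y) consists only of 0's. Write y = 0^k, 1 ≤ k ≤ p.
Pump with i = 2: xy^2z = 0^{p+k} 2 1^p, which would require p+k = p. But k ≥ 1, so xy^2z ∉ L.
Contradiction. Therefore L is not regular.

0^{p+k} 2 1^p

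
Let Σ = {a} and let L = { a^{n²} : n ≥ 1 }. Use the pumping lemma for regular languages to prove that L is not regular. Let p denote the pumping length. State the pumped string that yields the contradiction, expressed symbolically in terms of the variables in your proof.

a^{p²+k}

Assume L is regular; let p be its pumping constant.
Take w = a^{p²} ∈ L with |w| = p² ≥ p.
Write w = xyz as guaranteed by the lemma, with |xy| ≤ p and |y| > 0.
Then y = a^k for some k with 1 ≤ k ≤ p.
Pump with i = 2: xy^2z = a^{p²+k}. Since 1 ≤ k ≤ p, p² < p²+k ≤ p²+p < (p+1)², so p²+k lies strictly between consecutive squares and is not a perfect square. So xy^2z ∉ L.
This contradicts the pumping lemma, so L is not regular.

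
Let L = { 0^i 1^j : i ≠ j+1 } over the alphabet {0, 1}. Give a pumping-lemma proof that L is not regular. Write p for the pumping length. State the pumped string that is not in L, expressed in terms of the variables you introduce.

0^{p+p!} 1^{p+p!-1}

Assume L is regular. Let p be the pumping length given by the pumping lemma.
Choose w = 0^p 1^{p+p!-1}. Since p ≠ (p+p!-1)+1 = p+p!, w ∈ L; and |w| ≥ p.
Write w = xyz as guaranteed by the lemma, with |xy| ≤ p and |y| > 0.
Since the first p symbols of w are all 0's and |xy| ≤ p, y lies entirely in the leading 0-block: y = 0^k for some k with 1 ≤ k ≤ p.
Since 1 ≤ k ≤ p, k divides p!; set t = 1 + p!/k. Then xy^t z has p + (p!/k)·k = p + p! copies of 0. Now the 0-count is p+p! and (1-count)+1 = (p+p!-1)+1 = p+p!, so i ≠ j+1 fails. So xy^t z = 0^{p+p!} 1^{p+p!-1} ∉ L.
Contradiction. Therefore L is not regular.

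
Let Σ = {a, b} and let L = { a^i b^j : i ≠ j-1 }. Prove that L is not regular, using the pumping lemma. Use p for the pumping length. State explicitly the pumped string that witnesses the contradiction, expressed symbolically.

Assume L is regular. Let p be the pumping length given by the pumping lemma.
Choose w = a^p b^{p+p!+1}. Since p ≠ (p+p!+1)-1 = p+p!, w ∈ L; and |w| ≥ p.
By the pumping lemma, w = xyz with |xy| ≤ p and |y| ≥ 1.
The first p characters of w are a's, so xy (and hence y) consists only of a's. Write y = a^k, 1 ≤ k ≤ p.
Since 1 ≤ k ≤ p, k divides p!; set t = 1 + p!/k. Then xy^t z has p + (p!/k)·k = p + p! copies of a. Now the a-count is p+p! and (b-count)-1 = (p+p!+1)-1 = p+p!, so i ≠ j-1 fails. So xy^t z = a^{p+p!} b^{p+p!+1} ∉ L.
Contradiction. Therefore L is not regular.

a^{p+p!} b^{p+p!+1}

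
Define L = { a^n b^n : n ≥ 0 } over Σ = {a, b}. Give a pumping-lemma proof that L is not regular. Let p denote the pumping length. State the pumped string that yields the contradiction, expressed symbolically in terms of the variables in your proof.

Assume L is regular; let p be its pumping constant.
Let w = a^p b^p ∈ L; note |w| = 2p ≥ p.
Write w = xyz as guaranteed by the lemma, with |xy| ≤ p and |y| ≥ 1.
Since the first p symbols of w are all a's and |xy| ≤ p, y lies entirely in the leading a-block: y = a^k for some k with 1 ≤ k ≤ p.
Pump with i = 2: xy^2z = a^{p+k} b^p. For this to lie in L we would need p = p+k, which forces k = 0. But k ≥ 1, so xy^2z ∉ L.
This is a contradiction; hence L is not regular.

a^{p+k} b^p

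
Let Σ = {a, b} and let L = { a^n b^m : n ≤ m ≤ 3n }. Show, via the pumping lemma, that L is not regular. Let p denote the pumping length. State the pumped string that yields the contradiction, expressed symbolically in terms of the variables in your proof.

a^{p+k} b^p

Toward a contradiction, assume L is regular with pumping length p.
Take w = a^p b^p ∈ L (since p ≤ p ≤ 3p), with |w| = 2p ≥ p.
By the pumping lemma, w = xyz with |xy| ≤ p and |y| > 0.
Since the first p symbols of w are all a's and |xy| ≤ p, y lies entirely in the leading a-block: y = a^k for some k with 1 ≤ k ≤ p.
Pump with i = 2: xy^2z = a^{p+k} b^p. Now n = p+k > p = m, so the condition n ≤ m fails. Thus xy^2z ∉ L.
This is a contradiction; hence L is not regular.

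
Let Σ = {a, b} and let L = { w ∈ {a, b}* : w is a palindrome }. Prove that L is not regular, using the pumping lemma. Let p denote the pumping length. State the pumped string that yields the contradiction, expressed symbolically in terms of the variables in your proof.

a^{p+k} b a^p

Assume L is regular; let p be its pumping constant.
Take w = a^p b a^p, a palindrome of length 2p+1 ≥ p.
The pumping lemma gives a decomposition w = xyz where |xy| ≤ p and y is nonempty.
The first p characters of w are a's, so xy (and hence y) consists only of a's. Write y = a^k, 1 ≤ k ≤ p.
Pump with i = 2: xy^2z = a^{p+k} b a^p. Its reverse is a^p b a^{p+k}, which differs from xy^2z since k ≥ 1. So xy^2z is not a palindrome and xy^2z ∉ L.
This is a contradiction; hence L is not regular.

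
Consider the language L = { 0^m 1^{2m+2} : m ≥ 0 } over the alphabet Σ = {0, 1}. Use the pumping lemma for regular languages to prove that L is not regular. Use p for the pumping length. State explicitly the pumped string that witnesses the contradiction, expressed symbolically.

Toward a contradiction, assume L is regular with pumping length p.
Choose w = 0^p 1^{2p+2}, which is in L with |w| = 3p+2 ≥ p.
By the pumping lemma, w = xyz with |xy| ≤ p and |y| ≥ 1.
Because |xy| ≤ p and w begins with p copies of 0, we have y = 0^k with 1 ≤ k ≤ p.
Pump with i = 2: xy^2z = 0^{p+k} 1^{2p+2}. For this to lie in L we would need 2p+2 = 2(p+k)+2, which forces k = 0. But k ≥ 1, so xy^2z ∉ L.
Contradiction. Therefore L is not regular.

0^{p+k} 1^{2p+2}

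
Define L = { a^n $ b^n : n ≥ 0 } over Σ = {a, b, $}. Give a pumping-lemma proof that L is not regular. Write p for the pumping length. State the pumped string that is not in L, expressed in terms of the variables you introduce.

a^{p+k} $ b^p

Assume L is regular. Let p be the pumping length given by the pumping lemma.
Take w = a^p $ b^p ∈ L with |w| = 2p+1 ≥ p.
By the pumping lemma, w = xyz with |xy| ≤ p and |y| > 0.
The first p characters of w are a's, so xy (and hence y) consists only of a's. Write y = a^k, 1 ≤ k ≤ p.
Pump with i = 2: xy^2z = a^{p+k} $ b^p, which would require p+k = p. But k ≥ 1, so xy^2z ∉ L.
This is a contradiction; hence L is not regular.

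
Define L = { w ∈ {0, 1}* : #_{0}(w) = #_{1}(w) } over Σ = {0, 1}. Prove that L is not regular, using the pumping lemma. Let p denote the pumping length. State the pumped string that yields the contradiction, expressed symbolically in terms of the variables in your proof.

0^{p+k} 1^p

Assume L is regular. Let p be the pumping length given by the pumping lemma.
Choose w = 0^p 1^p ∈ L with |w| = 2p ≥ p.
By the pumping lemma, w = xyz with |xy| ≤ p and |y| ≥ 1.
Because |xy| ≤ p and w begins with p copies of 0, we have y = 0^k with 1 ≤ k ≤ p.
Pump with i = 2: xy^2z = 0^{p+k} 1^p has p+k occurrences of 0 but only p of 1. Since k ≥ 1 the counts differ, so xy^2z ∉ L.
Contradiction. Therefore L is not regular.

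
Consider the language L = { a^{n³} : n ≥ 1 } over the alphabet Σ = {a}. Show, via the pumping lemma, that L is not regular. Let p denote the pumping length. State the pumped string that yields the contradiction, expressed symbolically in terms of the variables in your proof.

Assume L is regular. Let p be the pumping length given by the pumping lemma.
Take w = a^{p³} ∈ L with |w| = p³ ≥ p.
By the pumping lemma, w = xyz with |xy| ≤ p and |y| > 0.
Then y = a^k for some k with 1 ≤ k ≤ p.
Pump with i = 2: xy^2z = a^{p³+k}. Since 1 ≤ k ≤ p, p³ < p³+k ≤ p³+p < p³+3p²+3p+1 = (p+1)³, so p³+k is not a perfect cube. So xy^2z ∉ L.
Contradiction. Therefore L is not regular.

a^{p³+k}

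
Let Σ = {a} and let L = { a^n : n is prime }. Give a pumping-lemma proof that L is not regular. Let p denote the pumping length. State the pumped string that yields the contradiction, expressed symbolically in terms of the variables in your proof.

a^{q(1+k)}

Suppose for contradiction that L is regular, and let p be the pumping length.
Let q be a prime with q ≥ p+2 (infinitely many primes exist), and take w = a^q ∈ L with |w| = q ≥ p.
Write w = xyz as guaranteed by the lemma, with |xy| ≤ p and |y| > 0.
Then y = a^k for some k with 1 ≤ k ≤ p.
Since 1 ≤ k ≤ p, |xz| = q-k. Pump with i = q+1: |xy^{q+1}z| = (q-k)+(q+1)k = q+qk = q(1+k), which is composite (both factors ≥ 2). So xy^{q+1}z = a^{q(1+k)} ∉ L.
This contradicts the pumping lemma, so L is not regular.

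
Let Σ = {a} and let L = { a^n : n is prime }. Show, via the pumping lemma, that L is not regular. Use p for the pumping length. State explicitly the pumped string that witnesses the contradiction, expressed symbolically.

Assume L is regular; let p be its pumping constant.
Let q be a prime with q ≥ p+2 (infinitely many primes exist), and take w = a^q ∈ L with |w| = q ≥ p.
Write w = xyz as guaranteed by the lemma, with |xy| ≤ p and |y| > 0.
Then y = a^k for some k with 1 ≤ k ≤ p.
Since 1 ≤ k ≤ p, |xz| = q-k. Pump with i = q+1: |xy^{q+1}z| = (q-k)+(q+1)k = q+qk = q(1+k), which is composite (both factors ≥ 2). So xy^{q+1}z = a^{q(1+k)} ∉ L.
This contradicts the pumping lemma, so L is not regular.

a^{q(1+k)}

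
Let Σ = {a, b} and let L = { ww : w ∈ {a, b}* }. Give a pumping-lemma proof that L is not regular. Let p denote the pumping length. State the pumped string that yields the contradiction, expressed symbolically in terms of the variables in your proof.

a^{p+k} b^p a^p b^p

Suppose for contradiction that L is regular, and let p be the pumping length.
Take w = a^p b^p a^p b^p = uu where u = a^pb^p; then w ∈ L and |w| = 4p ≥ p.
The pumping lemma gives a decomposition w = xyz where |xy| ≤ p and y is nonempty.
Because |xy| ≤ p and w begins with p copies of a, we have y = a^k with 1 ≤ k ≤ p.
Pump with i = 2: xy^2z = a^{p+k} b^p a^p b^p, of length 4p+k. Suppose this equals vv. The string starts with a and ends with b, so v does too; thus the boundary between the two copies of v is a b→a transition. There is exactly one such transition, at position 2p+k, so |v| = 2p+k and |vv| = 4p+2k ≠ 4p+k since k ≥ 1. So xy^2z ∉ L.
This contradicts the pumping lemma, so L is not regular.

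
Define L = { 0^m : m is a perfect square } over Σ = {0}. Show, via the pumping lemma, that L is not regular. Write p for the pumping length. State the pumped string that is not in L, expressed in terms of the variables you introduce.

Suppose for contradiction that L is regular, and let p be the pumping length.
Take w = 0^{p²} ∈ L with |w| = p² ≥ p.
Write w = xyz as guaranteed by the lemma, with |xy| ≤ p and |y| > 0.
Then y = 0^k for some k with 1 ≤ k ≤ p.
Pump with i = 2: xy^2z = 0^{p²+k}. Since 1 ≤ k ≤ p, p² < p²+k ≤ p²+p < (p+1)², so p²+k lies strictly between consecutive squares and is not a perfect square. So xy^2z ∉ L.
Contradiction. Therefore L is not regular.

0^{p²+k}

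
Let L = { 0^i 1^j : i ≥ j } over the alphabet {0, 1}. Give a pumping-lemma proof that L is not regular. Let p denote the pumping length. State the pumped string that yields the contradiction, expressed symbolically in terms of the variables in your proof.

Assume L is regular. Let p be the pumping length given by the pumping lemma.
Choose w = 0^p 1^p ∈ L, with |w| = 2p ≥ p.
The pumping lemma gives a decomposition w = xyz where |xy| ≤ p and y is nonempty.
Because |xy| ≤ p and w begins with p copies of 0, we have y = 0^k with 1 ≤ k ≤ p.
Consider xy^0z = xz = 0^{p-k} 1^p. Since k ≥ 1, the 0-count p-k is less than p, so i ≥ j fails; thus xz ∉ L.
Contradiction. Therefore L is not regular.

0^{p-k} 1^p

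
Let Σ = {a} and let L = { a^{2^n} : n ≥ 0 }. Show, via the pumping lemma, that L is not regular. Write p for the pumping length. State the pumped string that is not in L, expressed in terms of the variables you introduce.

Assume L is regular. Let p be the pumping length given by the pumping lemma.
Take w = a^{2^p} ∈ L with |w| = 2^p ≥ p.
The pumping lemma gives a decomposition w = xyz where |xy| ≤ p and |y| ≥ 1.
Then y = a^k for some k with 1 ≤ k ≤ p.
Pump with i = 2: xy^2z = a^{2^p+k}. Since 1 ≤ k ≤ p < 2^p, we have 2^p < 2^p+k < 2^{p+1}, so 2^p+k is not a power of 2. So xy^2z ∉ L.
Contradiction. Therefore L is not regular.

a^{2^p+k}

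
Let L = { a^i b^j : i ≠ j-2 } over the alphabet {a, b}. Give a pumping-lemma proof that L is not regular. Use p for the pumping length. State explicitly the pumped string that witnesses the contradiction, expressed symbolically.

a^{p+p!} b^{p+p!+2}

Assume L is regular; let p be its pumping constant.
Choose w = a^p b^{p+p!+2}. Since p ≠ (p+p!+2)-2 = p+p!, w ∈ L; and |w| ≥ p.
The pumping lemma gives a decomposition w = xyz where |xy| ≤ p and |y| ≥ 1.
Since the first p symbols of w are all a's and |xy| ≤ p, y lies entirely in the leading a-block: y = a^k for some k with 1 ≤ k ≤ p.
Since 1 ≤ k ≤ p, k divides p!; set t = 1 + p!/k. Then xy^t z has p + (p!/k)·k = p + p! copies of a. Now the a-count is p+p! and (b-count)-2 = (p+p!+2)-2 = p+p!, so i ≠ j-2 fails. So xy^t z = a^{p+p!} b^{p+p!+2} ∉ L.
This contradicts the pumping lemma, so L is not regular.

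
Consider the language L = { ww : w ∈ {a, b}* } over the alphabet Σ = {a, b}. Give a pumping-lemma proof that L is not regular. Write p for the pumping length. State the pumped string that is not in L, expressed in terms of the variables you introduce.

a^{p+k} b^p a^p b^p

Toward a contradiction, assume L is regular with pumping length p.
Take w = a^p b^p a^p b^p = uu where u = a^pb^p; then w ∈ L and |w| = 4p ≥ p.
By the pumping lemma, w = xyz with |xy| ≤ p and y is nonempty.
Since the first p symbols of w are all a's and |xy| ≤ p, y lies entirely in the leading a-block: y = a^k for some k with 1 ≤ k ≤ p.
Pump with i = 2: xy^2z = a^{p+k} b^p a^p b^p, of length 4p+k. Suppose this equals vv. The string starts with a and ends with b, so v does too; thus the boundary between the two copies of v is a b→a transition. There is exactly one such transition, at position 2p+k, so |v| = 2p+k and |vv| = 4p+2k ≠ 4p+k since k ≥ 1. So xy^2z ∉ L.
This is a contradiction; hence L is not regular.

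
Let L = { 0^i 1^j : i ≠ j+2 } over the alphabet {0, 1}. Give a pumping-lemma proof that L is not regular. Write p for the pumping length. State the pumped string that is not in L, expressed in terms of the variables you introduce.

Toward a contradiction, assume L is regular with pumping length p.
Choose w = 0^p 1^{p+p!-2}. Since p ≠ (p+p!-2)+2 = p+p!, w ∈ L; and |w| ≥ p.
By the pumping lemma, w = xyz with |xy| ≤ p and y is nonempty.
Because |xy| ≤ p and w begins with p copies of 0, we have y = 0^k with 1 ≤ k ≤ p.
Since 1 ≤ k ≤ p, k divides p!; set t = 1 + p!/k. Then xy^t z has p + (p!/k)·k = p + p! copies of 0. Now the 0-count is p+p! and (1-count)+2 = (p+p!-2)+2 = p+p!, so i ≠ j+2 fails. So xy^t z = 0^{p+p!} 1^{p+p!-2} ∉ L.
Contradiction. Therefore L is not regular.

0^{p+p!} 1^{p+p!-2}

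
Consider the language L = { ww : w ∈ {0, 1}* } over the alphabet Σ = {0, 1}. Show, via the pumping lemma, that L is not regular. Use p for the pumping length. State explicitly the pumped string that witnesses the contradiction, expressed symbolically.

0^{p+k} 1^p 0^p 1^p

Assume L is regular; let p be its pumping constant.
Take w = 0^p 1^p 0^p 1^p = uu where u = 0^p1^p; then w ∈ L and |w| = 4p ≥ p.
The pumping lemma gives a decomposition w = xyz where |xy| ≤ p and |y| ≥ 1.
The first p characters of w are 0's, so xy (and hence y) consists only of 0's. Write y = 0^k, 1 ≤ k ≤ p.
Pump with i = 2: xy^2z = 0^{p+k} 1^p 0^p 1^p, of length 4p+k. Suppose this equals vv. The string starts with 0 and ends with 1, so v does too; thus the boundary between the two copies of v is a 1→0 transition. There is exactly one such transition, at position 2p+k, so |v| = 2p+k and |vv| = 4p+2k ≠ 4p+k since k ≥ 1. So xy^2z ∉ L.
This is a contradiction; hence L is not regular.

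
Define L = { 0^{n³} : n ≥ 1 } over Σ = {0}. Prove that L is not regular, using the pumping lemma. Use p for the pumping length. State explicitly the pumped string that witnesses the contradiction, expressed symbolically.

Assume L is regular; let p be its pumping constant.
Take w = 0^{p³} ∈ L with |w| = p³ ≥ p.
By the pumping lemma, w = xyz with |xy| ≤ p and |y| ≥ 1.
Then y = 0^k for some k with 1 ≤ k ≤ p.
Pump with i = 2: xy^2z = 0^{p³+k}. Since 1 ≤ k ≤ p, p³ < p³+k ≤ p³+p < p³+3p²+3p+1 = (p+1)³, so p³+k is not a perfect cube. So xy^2z ∉ L.
This contradicts the pumping lemma, so L is not regular.

0^{p³+k}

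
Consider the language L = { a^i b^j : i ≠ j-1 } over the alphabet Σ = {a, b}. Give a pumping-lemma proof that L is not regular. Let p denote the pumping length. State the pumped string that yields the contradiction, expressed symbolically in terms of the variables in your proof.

a^{p+p!} b^{p+p!+1}

Toward a contradiction, assume L is regular with pumping length p.
Choose w = a^p b^{p+p!+1}. Since p ≠ (p+p!+1)-1 = p+p!, w ∈ L; and |w| ≥ p.
Write w = xyz as guaranteed by the lemma, with |xy| ≤ p and |y| > 0.
The first p characters of w are a's, so xy (and hence y) consists only of a's. Write y = a^k, 1 ≤ k ≤ p.
Since 1 ≤ k ≤ p, k divides p!; set t = 1 + p!/k. Then xy^t z has p + (p!/k)·k = p + p! copies of a. Now the a-count is p+p! and (b-count)-1 = (p+p!+1)-1 = p+p!, so i ≠ j-1 fails. So xy^t z = a^{p+p!} b^{p+p!+1} ∉ L.
This contradicts the pumping lemma, so L is not regular.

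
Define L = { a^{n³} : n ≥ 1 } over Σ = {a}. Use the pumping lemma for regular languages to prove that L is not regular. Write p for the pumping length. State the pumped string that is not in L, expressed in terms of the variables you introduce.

Assume L is regular. Let p be the pumping length given by the pumping lemma.
Take w = a^{p³} ∈ L with |w| = p³ ≥ p.
The pumping lemma gives a decomposition w = xyz where |xy| ≤ p and |y| ≥ 1.
Then y = a^k for some k with 1 ≤ k ≤ p.
Pump with i = 2: xy^2z = a^{p³+k}. Since 1 ≤ k ≤ p, p³ < p³+k ≤ p³+p < p³+3p²+3p+1 = (p+1)³, so p³+k is not a perfect cube. So xy^2z ∉ L.
This is a contradiction; hence L is not regular.

a^{p³+k}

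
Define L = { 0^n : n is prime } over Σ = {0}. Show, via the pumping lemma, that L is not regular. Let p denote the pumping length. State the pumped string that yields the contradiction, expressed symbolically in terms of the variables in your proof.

Assume L is regular. Let p be the pumping length given by the pumping lemma.
Let q be a prime with q ≥ p+2 (infinitely many primes exist), and take w = 0^q ∈ L with |w| = q ≥ p.
The pumping lemma gives a decomposition w = xyz where |xy| ≤ p and y is nonempty.
Then y = 0^k for some k with 1 ≤ k ≤ p.
Since 1 ≤ k ≤ p, |xz| = q-k. Pump with i = q+1: |xy^{q+1}z| = (q-k)+(q+1)k = q+qk = q(1+k), which is composite (both factors ≥ 2). So xy^{q+1}z = 0^{q(1+k)} ∉ L.
Contradiction. Therefore L is not regular.

0^{q(1+k)}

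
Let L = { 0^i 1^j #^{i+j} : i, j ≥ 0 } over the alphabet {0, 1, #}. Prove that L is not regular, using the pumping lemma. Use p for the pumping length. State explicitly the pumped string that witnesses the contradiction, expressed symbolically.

0^{p+k} 1^p #^{2p}

Suppose for contradiction that L is regular, and let p be the pumping length.
Take w = 0^p 1^p #^{2p} ∈ L (with i=j=p, i+j=2p), |w| = 4p ≥ p.
Write w = xyz as guaranteed by the lemma, with |xy| ≤ p and |y| ≥ 1.
Since the first p symbols of w are all 0's and |xy| ≤ p, y lies entirely in the leading 0-block: y = 0^k for some k with 1 ≤ k ≤ p.
Consider xy^2z = 0^{p+k} 1^p #^{2p}. Now the 0- and 1-counts sum to 2p+k, but the #-count is 2p ≠ 2p+k. So xy^2z ∉ L.
This is a contradiction; hence L is not regular.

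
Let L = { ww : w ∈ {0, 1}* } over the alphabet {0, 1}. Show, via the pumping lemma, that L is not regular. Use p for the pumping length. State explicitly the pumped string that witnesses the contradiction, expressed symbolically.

0^{p+k} 1^p 0^p 1^p

Toward a contradiction, assume L is regular with pumping length p.
Take w = 0^p 1^p 0^p 1^p = uu where u = 0^p1^p; then w ∈ L and |w| = 4p ≥ p.
By the pumping lemma, w = xyz with |xy| ≤ p and |y| ≥ 1.
Because |xy| ≤ p and w begins with p copies of 0, we have y = 0^k with 1 ≤ k ≤ p.
Pump with i = 2: xy^2z = 0^{p+k} 1^p 0^p 1^p, of length 4p+k. Suppose this equals vv. The string starts with 0 and ends with 1, so v does too; thus the boundary between the two copies of v is a 1→0 transition. There is exactly one such transition, at position 2p+k, so |v| = 2p+k and |vv| = 4p+2k ≠ 4p+k since k ≥ 1. So xy^2z ∉ L.
This contradicts the pumping lemma, so L is not regular.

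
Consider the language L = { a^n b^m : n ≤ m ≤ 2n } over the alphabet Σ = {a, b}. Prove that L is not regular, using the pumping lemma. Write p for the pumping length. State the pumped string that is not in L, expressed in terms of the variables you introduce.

Assume L is regular. Let p be the pumping length given by the pumping lemma.
Take w = a^p b^p ∈ L (since p ≤ p ≤ 2p), with |w| = 2p ≥ p.
By the pumping lemma, w = xyz with |xy| ≤ p and y is nonempty.
Since the first p symbols of w are all a's and |xy| ≤ p, y lies entirely in the leading a-block: y = a^k for some k with 1 ≤ k ≤ p.
Pump with i = 2: xy^2z = a^{p+k} b^p. Now n = p+k > p = m, so the condition n ≤ m fails. Thus xy^2z ∉ L.
This contradicts the pumping lemma, so L is not regular.

a^{p+k} b^p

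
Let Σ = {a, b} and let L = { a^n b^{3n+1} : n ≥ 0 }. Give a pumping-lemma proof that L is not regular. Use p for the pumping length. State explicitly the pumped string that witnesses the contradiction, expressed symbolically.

a^{p+k} b^{3p+1}

Toward a contradiction, assume L is regular with pumping length p.
Choose w = a^p b^{3p+1}, which is in L with |w| = 4p+1 ≥ p.
Write w = xyz as guaranteed by the lemma, with |xy| ≤ p and y is nonempty.
The first p characters of w are a's, so xy (and hence y) consists only of a's. Write y = a^k, 1 ≤ k ≤ p.
Pump with i = 2: xy^2z = a^{p+k} b^{3p+1}. For this to lie in L we would need 3p+1 = 3(p+k)+1, which forces k = 0. But k ≥ 1, so xy^2z ∉ L.
This is a contradiction; hence L is not regular.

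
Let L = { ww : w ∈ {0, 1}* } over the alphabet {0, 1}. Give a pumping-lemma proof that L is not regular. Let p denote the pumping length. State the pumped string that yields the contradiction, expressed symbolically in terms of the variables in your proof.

Assume L is regular; let p be its pumping constant.
Take w = 0^p 1^p 0^p 1^p = uu where u = 0^p1^p; then w ∈ L and |w| = 4p ≥ p.
Write w = xyz as guaranteed by the lemma, with |xy| ≤ p and |y| ≥ 1.
The first p characters of w are 0's, so xy (and hence y) consists only of 0's. Write y = 0^k, 1 ≤ k ≤ p.
Pump with i = 2: xy^2z = 0^{p+k} 1^p 0^p 1^p, of length 4p+k. Suppose this equals vv. The string starts with 0 and ends with 1, so v does too; thus the boundary between the two copies of v is a 1→0 transition. There is exactly one such transition, at position 2p+k, so |v| = 2p+k and |vv| = 4p+2k ≠ 4p+k since k ≥ 1. So xy^2z ∉ L.
This is a contradiction; hence L is not regular.

0^{p+k} 1^p 0^p 1^p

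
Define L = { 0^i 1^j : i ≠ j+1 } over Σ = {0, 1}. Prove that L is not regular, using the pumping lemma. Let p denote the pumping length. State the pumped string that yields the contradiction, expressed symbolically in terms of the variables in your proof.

Assume L is regular; let p be its pumping constant.
Choose w = 0^p 1^{p+p!-1}. Since p ≠ (p+p!-1)+1 = p+p!, w ∈ L; and |w| ≥ p.
By the pumping lemma, w = xyz with |xy| ≤ p and |y| ≥ 1.
The first p characters of w are 0's, so xy (and hence y) consists only of 0's. Write y = 0^k, 1 ≤ k ≤ p.
Since 1 ≤ k ≤ p, k divides p!; set t = 1 + p!/k. Then xy^t z has p + (p!/k)·k = p + p! copies of 0. Now the 0-count is p+p! and (1-count)+1 = (p+p!-1)+1 = p+p!, so i ≠ j+1 fails. So xy^t z = 0^{p+p!} 1^{p+p!-1} ∉ L.
This contradicts the pumping lemma, so L is not regular.

0^{p+p!} 1^{p+p!-1}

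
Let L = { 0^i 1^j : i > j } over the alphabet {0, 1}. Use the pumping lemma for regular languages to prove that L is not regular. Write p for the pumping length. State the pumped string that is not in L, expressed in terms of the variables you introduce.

Assume L is regular. Let p be the pumping length given by the pumping lemma.
Choose w = 0^{p+1} 1^p ∈ L, with |w| = 2p+1 ≥ p.
Write w = xyz as guaranteed by the lemma, with |xy| ≤ p and y is nonempty.
Because |xy| ≤ p and w begins with p copies of 0, we have y = 0^k with 1 ≤ k ≤ p.
Consider xy^0z = xz = 0^{p+1-k} 1^p. Since k ≥ 1, the 0-count p+1-k is at most p, so i > j fails; thus xz ∉ L.
Contradiction. Therefore L is not regular.

0^{p+1-k} 1^p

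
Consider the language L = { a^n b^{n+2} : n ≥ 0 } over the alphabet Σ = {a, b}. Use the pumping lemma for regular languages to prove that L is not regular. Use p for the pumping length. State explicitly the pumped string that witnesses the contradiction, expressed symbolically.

Assume L is regular; let p be its pumping constant.
Let w = a^p b^{p+2} ∈ L; note |w| = 2p+2 ≥ p.
The pumping lemma gives a decomposition w = xyz where |xy| ≤ p and |y| ≥ 1.
The first p characters of w are a's, so xy (and hence y) consists only of a's. Write y = a^k, 1 ≤ k ≤ p.
Pump with i = 2: xy^2z = a^{p+k} b^{p+2}. For this to lie in L we would need p+2 = (p+k)+2, which forces k = 0. But k ≥ 1, so xy^2z ∉ L.
This contradicts the pumping lemma, so L is not regular.

a^{p+k} b^{p+2}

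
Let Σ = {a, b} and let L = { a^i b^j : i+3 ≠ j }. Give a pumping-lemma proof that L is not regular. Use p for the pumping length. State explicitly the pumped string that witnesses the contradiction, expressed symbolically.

Assume L is regular. Let p be the pumping length given by the pumping lemma.
Choose w = a^p b^{p+p!+3}. Since p ≠ (p+p!+3)-3 = p+p!, w ∈ L; and |w| ≥ p.
The pumping lemma gives a decomposition w = xyz where |xy| ≤ p and |y| ≥ 1.
Since the first p symbols of w are all a's and |xy| ≤ p, y lies entirely in the leading a-block: y = a^k for some k with 1 ≤ k ≤ p.
Since 1 ≤ k ≤ p, k divides p!; set t = 1 + p!/k. Then xy^t z has p + (p!/k)·k = p + p! copies of a. Now the a-count is p+p! and (b-count)-3 = (p+p!+3)-3 = p+p!, so i+3 ≠ j fails. So xy^t z = a^{p+p!} b^{p+p!+3} ∉ L.
This contradicts the pumping lemma, so L is not regular.

a^{p+p!} b^{p+p!+3}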